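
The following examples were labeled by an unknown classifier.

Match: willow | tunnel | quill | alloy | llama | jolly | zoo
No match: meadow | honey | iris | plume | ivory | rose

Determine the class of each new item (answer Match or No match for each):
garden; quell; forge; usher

The classifier is using: has a double letter.
garden — no doubled letter, hence No match.
quell — 'll' doubled, hence Match.
forge — no doubled letter, hence No match.
usher — no doubled letter, hence No match.

No match, Match, No match, No match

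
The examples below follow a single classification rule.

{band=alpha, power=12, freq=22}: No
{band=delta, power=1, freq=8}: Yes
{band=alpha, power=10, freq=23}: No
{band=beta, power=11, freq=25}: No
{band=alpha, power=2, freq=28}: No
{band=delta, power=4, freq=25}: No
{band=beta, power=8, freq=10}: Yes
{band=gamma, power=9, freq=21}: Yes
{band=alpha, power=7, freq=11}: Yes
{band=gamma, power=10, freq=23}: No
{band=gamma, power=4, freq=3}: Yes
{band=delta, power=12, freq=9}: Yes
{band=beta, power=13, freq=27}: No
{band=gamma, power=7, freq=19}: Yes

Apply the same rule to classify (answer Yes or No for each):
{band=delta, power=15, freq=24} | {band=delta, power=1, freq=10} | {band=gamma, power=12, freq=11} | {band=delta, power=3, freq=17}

Every 'Yes' example satisfies: freq ≤ 21. None of the 'No' examples do.

No, Yes, Yes, Yes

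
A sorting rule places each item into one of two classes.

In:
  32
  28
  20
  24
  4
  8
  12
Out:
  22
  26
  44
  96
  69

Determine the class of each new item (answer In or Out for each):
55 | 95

Every 'In' example satisfies: multiple of 4 AND at most 32. None of the 'Out' examples do.

Out, Out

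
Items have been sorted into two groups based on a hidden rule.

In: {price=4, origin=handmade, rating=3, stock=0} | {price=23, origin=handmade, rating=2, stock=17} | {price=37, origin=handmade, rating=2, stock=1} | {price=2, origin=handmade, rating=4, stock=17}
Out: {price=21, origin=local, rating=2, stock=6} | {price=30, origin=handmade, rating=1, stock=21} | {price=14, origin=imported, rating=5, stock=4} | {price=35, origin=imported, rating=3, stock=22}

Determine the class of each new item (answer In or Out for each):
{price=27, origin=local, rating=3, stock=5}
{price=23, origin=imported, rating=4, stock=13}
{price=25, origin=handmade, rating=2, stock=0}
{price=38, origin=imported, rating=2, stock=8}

A rule that fits every label: origin is handmade AND rating ≥ 2 — true of each 'In' example, false of each 'Out' one.
Out: {price=27, origin=local, rating=3, stock=5}, since origin is local, rating = 3. Out: {price=23, origin=imported, rating=4, stock=13}, since origin is imported, rating = 4. In: {price=25, origin=handmade, rating=2, stock=0}, since origin is handmade, rating = 2. Out: {price=38, origin=imported, rating=2, stock=8}, since origin is imported, rating = 2.

Out, Out, In, Out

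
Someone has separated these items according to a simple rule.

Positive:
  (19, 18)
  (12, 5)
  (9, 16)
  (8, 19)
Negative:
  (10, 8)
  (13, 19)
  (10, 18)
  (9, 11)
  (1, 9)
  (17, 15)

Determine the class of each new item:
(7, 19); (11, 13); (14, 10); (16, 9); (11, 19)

One predicate separates the groups cleanly: sum is odd.

Negative, Negative, Negative, Positive, Negative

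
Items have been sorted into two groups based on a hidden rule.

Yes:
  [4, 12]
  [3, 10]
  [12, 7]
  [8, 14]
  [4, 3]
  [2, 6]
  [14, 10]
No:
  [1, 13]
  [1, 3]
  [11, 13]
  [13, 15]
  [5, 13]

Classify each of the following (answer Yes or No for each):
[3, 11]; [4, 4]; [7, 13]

The distinguishing property — product is even — holds for all the 'Yes' cases and none of the 'No' cases.
[3, 11] — 3·11 = 33, hence No. [4, 4] — 4·4 = 16, hence Yes. [7, 13] — 7·13 = 91, hence No.

No, Yes, No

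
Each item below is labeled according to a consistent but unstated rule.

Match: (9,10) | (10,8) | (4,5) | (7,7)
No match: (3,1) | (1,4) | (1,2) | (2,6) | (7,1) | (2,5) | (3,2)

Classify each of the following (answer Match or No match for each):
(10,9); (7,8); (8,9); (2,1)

Match, Match, Match, No match

'Match' ⟺ sum ≥ 9.
(10,9): 10+9 = 19, fits → Match.
(7,8): 7+8 = 15, fits → Match.
(8,9): 8+9 = 17, fits → Match.
(2,1): 2+1 = 3, fails this test → No match.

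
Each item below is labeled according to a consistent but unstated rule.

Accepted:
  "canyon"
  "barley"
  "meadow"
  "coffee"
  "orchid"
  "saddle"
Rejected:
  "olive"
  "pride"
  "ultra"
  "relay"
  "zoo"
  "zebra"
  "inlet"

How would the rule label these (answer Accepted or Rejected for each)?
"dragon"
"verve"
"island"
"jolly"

Accepted, Rejected, Accepted, Rejected

All 'Accepted' examples share one property — even length — and every 'Rejected' example lacks it.
"dragon": length 6 — meets the rule, so Accepted. "verve": length 5 — fails the rule, so Rejected. "island": length 6 — meets the rule, so Accepted. "jolly": length 5 — fails the rule, so Rejected.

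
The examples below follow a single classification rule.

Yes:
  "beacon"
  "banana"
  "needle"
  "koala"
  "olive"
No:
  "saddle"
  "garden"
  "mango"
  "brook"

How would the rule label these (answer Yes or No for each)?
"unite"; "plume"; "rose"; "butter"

The common property of the 'Yes' items is: has ≥ 3 vowels. No 'No' item has it.
"unite": 3 vowels, fits → Yes.
"plume": 2 vowels, fails this test → No.
"rose": 2 vowels, fails this test → No.
"butter": 2 vowels, fails this test → No.

Yes, No, No, No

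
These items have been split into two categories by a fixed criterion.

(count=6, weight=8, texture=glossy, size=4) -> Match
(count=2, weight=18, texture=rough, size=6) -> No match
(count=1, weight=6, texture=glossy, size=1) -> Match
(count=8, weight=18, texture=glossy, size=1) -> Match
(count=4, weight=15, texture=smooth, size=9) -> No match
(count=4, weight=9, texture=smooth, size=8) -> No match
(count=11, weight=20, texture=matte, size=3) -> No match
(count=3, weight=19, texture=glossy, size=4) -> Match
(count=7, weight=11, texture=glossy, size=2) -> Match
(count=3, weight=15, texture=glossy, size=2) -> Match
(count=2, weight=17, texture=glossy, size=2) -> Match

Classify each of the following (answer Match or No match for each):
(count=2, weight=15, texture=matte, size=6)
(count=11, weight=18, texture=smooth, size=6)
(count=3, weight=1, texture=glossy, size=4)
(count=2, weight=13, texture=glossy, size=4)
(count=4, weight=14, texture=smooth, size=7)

No match, No match, Match, Match, No match

A rule that fits every label: texture is glossy — true of each 'Match' example, false of each 'No match' one.
(count=2, weight=15, texture=matte, size=6) → texture is matte → No match.
(count=11, weight=18, texture=smooth, size=6) → texture is smooth → No match.
(count=3, weight=1, texture=glossy, size=4) → texture is glossy → Match.
(count=2, weight=13, texture=glossy, size=4) → texture is glossy → Match.
(count=4, weight=14, texture=smooth, size=7) → texture is smooth → No match.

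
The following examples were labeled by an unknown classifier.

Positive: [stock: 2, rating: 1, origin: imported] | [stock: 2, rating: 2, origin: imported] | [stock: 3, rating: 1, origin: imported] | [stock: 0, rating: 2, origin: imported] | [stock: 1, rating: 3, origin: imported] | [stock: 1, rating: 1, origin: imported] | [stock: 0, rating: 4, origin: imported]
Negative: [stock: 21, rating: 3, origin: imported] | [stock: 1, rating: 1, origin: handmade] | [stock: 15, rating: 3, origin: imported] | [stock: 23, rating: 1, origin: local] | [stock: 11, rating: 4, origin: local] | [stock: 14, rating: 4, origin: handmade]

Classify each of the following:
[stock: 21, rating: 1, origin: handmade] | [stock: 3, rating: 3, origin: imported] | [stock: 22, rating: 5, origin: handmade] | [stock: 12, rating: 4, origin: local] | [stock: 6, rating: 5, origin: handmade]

The distinguishing property — origin is imported AND stock ≤ 3 — holds for all the 'Positive' cases and none of the 'Negative' cases.

Negative, Positive, Negative, Negative, Negative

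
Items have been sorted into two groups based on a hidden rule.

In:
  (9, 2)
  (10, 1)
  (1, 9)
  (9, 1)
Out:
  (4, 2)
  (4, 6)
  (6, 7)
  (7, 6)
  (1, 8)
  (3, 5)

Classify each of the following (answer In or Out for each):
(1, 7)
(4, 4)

Out, Out

The distinguishing property — max ≥ 9 — holds for all the 'In' cases and none of the 'Out' cases.
(1, 7) — max 7, hence Out.
(4, 4) — max 4, hence Out.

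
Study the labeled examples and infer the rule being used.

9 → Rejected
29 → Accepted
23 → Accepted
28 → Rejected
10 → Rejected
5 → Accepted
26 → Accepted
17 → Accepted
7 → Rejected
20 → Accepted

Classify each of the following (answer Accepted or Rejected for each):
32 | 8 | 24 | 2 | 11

Accepted, Accepted, Rejected, Accepted, Accepted

The classifier is using: ≡ 2 (mod 3).
Accepted: 32, since 32 mod 3 = 2. Accepted: 8, since 8 mod 3 = 2. Rejected: 24, since 24 mod 3 = 0. Accepted: 2, since 2 mod 3 = 2. Accepted: 11, since 11 mod 3 = 2.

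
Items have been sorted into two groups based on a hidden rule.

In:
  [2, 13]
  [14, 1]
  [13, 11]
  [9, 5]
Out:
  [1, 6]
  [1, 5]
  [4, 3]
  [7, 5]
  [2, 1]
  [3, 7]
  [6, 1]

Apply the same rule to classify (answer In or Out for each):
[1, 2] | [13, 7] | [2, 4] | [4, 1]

The simplest hypothesis consistent with all the labels is: sum ≥ 14.
[1, 2]: 1+2 = 3, does not satisfy this → Out.
[13, 7]: 13+7 = 20, passes → In.
[2, 4]: 2+4 = 6, does not satisfy this → Out.
[4, 1]: 4+1 = 5, does not satisfy this → Out.

Out, In, Out, Out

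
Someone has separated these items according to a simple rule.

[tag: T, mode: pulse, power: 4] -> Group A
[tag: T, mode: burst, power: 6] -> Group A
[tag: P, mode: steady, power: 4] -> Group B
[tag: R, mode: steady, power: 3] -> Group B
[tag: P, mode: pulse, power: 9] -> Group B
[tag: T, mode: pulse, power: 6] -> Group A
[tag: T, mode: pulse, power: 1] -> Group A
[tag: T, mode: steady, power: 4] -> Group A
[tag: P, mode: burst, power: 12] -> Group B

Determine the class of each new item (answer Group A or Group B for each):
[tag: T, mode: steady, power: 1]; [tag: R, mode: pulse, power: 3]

A rule that fits every label: tag is T — true of each 'Group A' example, false of each 'Group B' one.

Group A, Group B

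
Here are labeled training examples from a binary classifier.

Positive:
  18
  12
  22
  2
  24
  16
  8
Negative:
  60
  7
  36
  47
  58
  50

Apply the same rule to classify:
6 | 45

Positive, Negative

The classifier is using: even AND at most 24.
6: 6 is even, 6 ≤ 24, passes → Positive. 45: 45 is odd, 45 > 24, does not fit → Negative.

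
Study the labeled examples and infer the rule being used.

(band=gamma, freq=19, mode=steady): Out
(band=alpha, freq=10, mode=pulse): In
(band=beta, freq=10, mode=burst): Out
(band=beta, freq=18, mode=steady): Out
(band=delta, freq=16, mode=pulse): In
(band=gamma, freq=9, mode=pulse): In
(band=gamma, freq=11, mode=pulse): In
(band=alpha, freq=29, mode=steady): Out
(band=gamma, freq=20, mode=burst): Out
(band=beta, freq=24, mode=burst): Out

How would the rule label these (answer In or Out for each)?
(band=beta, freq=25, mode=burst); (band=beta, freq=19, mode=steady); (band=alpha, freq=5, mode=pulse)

Every 'In' example satisfies: mode is pulse. None of the 'Out' examples do.
(band=beta, freq=25, mode=burst): mode is burst — does not satisfy this, so Out.
(band=beta, freq=19, mode=steady): mode is steady — does not satisfy this, so Out.
(band=alpha, freq=5, mode=pulse): mode is pulse — meets the rule, so In.

Out, Out, In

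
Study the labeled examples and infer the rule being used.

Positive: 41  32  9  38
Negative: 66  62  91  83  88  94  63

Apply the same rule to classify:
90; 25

Negative, Positive

The common property of the 'Positive' items is: at most 41. No 'Negative' item has it.
90 → 90 > 41 → Negative.
25 → 25 ≤ 41 → Positive.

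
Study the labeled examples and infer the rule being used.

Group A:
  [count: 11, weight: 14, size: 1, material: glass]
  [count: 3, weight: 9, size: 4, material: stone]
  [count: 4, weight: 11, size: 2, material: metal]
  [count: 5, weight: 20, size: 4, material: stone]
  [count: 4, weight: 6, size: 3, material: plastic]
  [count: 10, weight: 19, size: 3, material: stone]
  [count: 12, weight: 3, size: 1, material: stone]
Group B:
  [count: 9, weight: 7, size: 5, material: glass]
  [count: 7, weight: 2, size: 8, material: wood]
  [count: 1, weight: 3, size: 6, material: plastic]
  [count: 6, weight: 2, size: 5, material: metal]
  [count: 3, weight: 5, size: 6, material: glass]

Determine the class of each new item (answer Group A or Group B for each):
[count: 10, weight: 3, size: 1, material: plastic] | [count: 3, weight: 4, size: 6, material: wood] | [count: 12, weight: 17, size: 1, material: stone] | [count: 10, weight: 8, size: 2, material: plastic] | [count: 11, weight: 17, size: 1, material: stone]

The rule appears to be: size ≤ 4.
Group A: [count: 10, weight: 3, size: 1, material: plastic], since size = 1.
Group B: [count: 3, weight: 4, size: 6, material: wood], since size = 6.
Group A: [count: 12, weight: 17, size: 1, material: stone], since size = 1.
Group A: [count: 10, weight: 8, size: 2, material: plastic], since size = 2.
Group A: [count: 11, weight: 17, size: 1, material: stone], since size = 1.

Group A, Group B, Group A, Group A, Group A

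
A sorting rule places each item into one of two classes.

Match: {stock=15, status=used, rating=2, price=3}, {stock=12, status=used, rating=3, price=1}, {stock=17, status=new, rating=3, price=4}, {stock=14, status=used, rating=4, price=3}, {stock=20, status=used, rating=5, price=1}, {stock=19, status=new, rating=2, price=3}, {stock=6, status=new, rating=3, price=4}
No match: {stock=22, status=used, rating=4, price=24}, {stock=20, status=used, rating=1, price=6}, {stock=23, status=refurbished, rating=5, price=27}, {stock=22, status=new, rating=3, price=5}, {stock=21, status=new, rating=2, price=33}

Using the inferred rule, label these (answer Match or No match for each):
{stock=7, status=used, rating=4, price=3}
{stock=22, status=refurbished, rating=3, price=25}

The simplest hypothesis consistent with all the labels is: price ≤ 4.
{stock=7, status=used, rating=4, price=3} → price = 3 → Match. {stock=22, status=refurbished, rating=3, price=25} → price = 25 → No match.

Match, No match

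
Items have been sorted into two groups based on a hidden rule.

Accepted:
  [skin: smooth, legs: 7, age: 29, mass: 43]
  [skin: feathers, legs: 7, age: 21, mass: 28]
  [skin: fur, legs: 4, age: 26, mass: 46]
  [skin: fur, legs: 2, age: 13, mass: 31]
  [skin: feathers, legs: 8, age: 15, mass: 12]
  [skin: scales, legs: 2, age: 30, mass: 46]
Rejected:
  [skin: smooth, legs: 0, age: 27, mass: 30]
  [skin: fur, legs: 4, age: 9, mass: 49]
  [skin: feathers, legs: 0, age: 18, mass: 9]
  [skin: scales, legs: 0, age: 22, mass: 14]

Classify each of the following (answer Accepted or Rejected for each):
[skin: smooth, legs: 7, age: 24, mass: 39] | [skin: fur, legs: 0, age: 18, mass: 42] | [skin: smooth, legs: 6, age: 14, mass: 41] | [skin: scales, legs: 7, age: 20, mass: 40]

Accepted, Rejected, Accepted, Accepted

The common property of the 'Accepted' items is: legs ≥ 2 AND age ≥ 13. No 'Rejected' item has it.
[skin: smooth, legs: 7, age: 24, mass: 39]: Accepted (legs = 7, age = 24).
[skin: fur, legs: 0, age: 18, mass: 42]: Rejected (legs = 0, age = 18).
[skin: smooth, legs: 6, age: 14, mass: 41]: Accepted (legs = 6, age = 14).
[skin: scales, legs: 7, age: 20, mass: 40]: Accepted (legs = 7, age = 20).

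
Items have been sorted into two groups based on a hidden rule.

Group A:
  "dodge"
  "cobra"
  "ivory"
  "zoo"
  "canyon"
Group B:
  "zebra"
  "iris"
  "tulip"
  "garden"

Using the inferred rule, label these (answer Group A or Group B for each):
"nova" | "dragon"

Group A, Group A

'Group A' ⟺ contains 'o'.
"nova": has 'o', meets the rule → Group A.
"dragon": has 'o', meets the rule → Group A.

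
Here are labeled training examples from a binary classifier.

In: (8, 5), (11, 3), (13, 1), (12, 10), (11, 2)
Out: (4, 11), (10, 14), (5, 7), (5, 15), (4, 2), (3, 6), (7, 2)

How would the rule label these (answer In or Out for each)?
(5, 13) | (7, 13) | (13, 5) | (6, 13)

Rule: first > second AND sum ≥ 12. This holds for each 'In' example and fails for each 'Out' one.
(5, 13): Out (5 < 13, 5+13 = 18). (7, 13): Out (7 < 13, 7+13 = 20). (13, 5): In (13 > 5, 13+5 = 18). (6, 13): Out (6 < 13, 6+13 = 19).

Out, Out, In, Out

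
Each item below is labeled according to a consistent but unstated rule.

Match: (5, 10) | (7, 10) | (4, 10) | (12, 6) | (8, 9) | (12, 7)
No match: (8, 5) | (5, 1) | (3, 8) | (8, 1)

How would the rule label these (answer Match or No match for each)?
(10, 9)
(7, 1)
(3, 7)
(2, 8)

Match, No match, No match, No match

The rule appears to be: sum ≥ 14.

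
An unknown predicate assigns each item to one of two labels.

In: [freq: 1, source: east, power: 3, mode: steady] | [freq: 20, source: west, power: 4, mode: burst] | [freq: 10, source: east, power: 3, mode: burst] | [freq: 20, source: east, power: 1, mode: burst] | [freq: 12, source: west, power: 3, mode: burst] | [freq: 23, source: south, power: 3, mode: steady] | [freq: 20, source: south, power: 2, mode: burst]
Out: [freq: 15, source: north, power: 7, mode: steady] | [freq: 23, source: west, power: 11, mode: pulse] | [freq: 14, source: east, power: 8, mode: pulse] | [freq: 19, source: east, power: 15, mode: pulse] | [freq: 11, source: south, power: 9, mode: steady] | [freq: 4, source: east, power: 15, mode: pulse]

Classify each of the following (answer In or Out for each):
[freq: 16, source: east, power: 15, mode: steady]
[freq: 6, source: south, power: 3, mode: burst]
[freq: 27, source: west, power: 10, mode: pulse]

Out, In, Out

One predicate separates the groups cleanly: power ≤ 4.
[freq: 16, source: east, power: 15, mode: steady]: Out (power = 15). [freq: 6, source: south, power: 3, mode: burst]: In (power = 3). [freq: 27, source: west, power: 10, mode: pulse]: Out (power = 10).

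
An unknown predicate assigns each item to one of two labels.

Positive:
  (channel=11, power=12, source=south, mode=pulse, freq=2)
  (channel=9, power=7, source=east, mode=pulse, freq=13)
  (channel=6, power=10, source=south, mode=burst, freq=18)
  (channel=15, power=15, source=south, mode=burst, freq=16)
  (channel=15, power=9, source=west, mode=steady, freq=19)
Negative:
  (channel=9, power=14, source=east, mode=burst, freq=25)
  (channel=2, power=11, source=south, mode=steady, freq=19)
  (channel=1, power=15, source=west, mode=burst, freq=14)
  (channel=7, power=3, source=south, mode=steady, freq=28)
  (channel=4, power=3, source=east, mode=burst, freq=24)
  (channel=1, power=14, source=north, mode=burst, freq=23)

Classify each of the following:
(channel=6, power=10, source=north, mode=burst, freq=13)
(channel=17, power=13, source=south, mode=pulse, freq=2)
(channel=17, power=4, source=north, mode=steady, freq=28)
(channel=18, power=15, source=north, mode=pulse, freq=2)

Positive, Positive, Negative, Positive

A rule that fits every label: channel ≥ 4 AND freq ≤ 19 — true of each 'Positive' example, false of each 'Negative' one.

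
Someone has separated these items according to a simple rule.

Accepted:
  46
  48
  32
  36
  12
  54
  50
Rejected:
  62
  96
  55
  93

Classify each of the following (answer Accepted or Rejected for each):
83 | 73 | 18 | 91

Rejected, Rejected, Accepted, Rejected

All 'Accepted' examples share one property — at most 54 — and every 'Rejected' example lacks it.
Rejected: 83, since 83 > 54. Rejected: 73, since 73 > 54. Accepted: 18, since 18 ≤ 54. Rejected: 91, since 91 > 54.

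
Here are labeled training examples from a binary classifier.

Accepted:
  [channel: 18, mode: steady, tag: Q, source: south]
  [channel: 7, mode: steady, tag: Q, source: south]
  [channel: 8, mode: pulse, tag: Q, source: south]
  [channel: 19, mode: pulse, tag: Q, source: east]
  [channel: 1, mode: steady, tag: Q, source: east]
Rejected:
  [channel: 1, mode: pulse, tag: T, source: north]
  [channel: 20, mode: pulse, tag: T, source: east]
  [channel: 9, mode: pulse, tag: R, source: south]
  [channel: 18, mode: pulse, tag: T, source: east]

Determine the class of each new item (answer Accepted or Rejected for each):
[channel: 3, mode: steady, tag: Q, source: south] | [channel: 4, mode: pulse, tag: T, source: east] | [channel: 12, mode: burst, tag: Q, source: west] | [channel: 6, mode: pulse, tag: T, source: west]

Accepted, Rejected, Accepted, Rejected

Looking at the examples, the only property every 'Accepted' case has and every 'Rejected' case lacks is: tag is Q.
[channel: 3, mode: steady, tag: Q, source: south] → tag is Q → Accepted.
[channel: 4, mode: pulse, tag: T, source: east] → tag is T → Rejected.
[channel: 12, mode: burst, tag: Q, source: west] → tag is Q → Accepted.
[channel: 6, mode: pulse, tag: T, source: west] → tag is T → Rejected.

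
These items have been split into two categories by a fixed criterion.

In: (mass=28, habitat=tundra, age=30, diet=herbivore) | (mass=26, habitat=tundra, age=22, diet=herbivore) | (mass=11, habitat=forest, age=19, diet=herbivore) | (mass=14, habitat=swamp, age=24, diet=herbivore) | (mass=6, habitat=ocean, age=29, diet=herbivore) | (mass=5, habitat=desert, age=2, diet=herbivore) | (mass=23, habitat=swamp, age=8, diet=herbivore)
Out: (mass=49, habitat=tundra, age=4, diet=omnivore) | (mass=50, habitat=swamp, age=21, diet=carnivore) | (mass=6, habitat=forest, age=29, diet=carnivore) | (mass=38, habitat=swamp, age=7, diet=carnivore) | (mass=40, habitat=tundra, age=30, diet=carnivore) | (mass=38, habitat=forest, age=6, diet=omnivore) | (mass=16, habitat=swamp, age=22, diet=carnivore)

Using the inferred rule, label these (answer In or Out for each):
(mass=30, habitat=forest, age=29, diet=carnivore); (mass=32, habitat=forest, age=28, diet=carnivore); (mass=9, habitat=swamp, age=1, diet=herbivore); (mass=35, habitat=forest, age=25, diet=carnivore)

Out, Out, In, Out

The pattern is that an item is 'In' exactly when: diet is herbivore.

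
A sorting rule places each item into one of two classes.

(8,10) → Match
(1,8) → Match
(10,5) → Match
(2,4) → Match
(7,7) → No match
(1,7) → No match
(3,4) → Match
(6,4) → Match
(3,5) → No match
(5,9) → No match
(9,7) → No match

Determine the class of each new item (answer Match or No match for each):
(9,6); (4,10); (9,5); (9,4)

The rule appears to be: product is even.
(9,6) — 9·6 = 54, hence Match. (4,10) — 4·10 = 40, hence Match. (9,5) — 9·5 = 45, hence No match. (9,4) — 9·4 = 36, hence Match.

Match, Match, No match, Match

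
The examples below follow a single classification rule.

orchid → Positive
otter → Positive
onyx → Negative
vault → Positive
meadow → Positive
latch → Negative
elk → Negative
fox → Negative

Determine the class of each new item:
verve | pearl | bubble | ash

'Positive' ⟺ has ≥ 2 vowels.
verve: Positive (2 vowels).
pearl: Positive (2 vowels).
bubble: Positive (2 vowels).
ash: Negative (1 vowel).

Positive, Positive, Positive, Negative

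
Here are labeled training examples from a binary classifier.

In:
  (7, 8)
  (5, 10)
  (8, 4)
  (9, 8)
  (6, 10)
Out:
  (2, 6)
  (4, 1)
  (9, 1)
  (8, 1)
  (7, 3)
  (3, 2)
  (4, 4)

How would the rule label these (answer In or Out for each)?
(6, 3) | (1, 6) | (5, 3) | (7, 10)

Out, Out, Out, In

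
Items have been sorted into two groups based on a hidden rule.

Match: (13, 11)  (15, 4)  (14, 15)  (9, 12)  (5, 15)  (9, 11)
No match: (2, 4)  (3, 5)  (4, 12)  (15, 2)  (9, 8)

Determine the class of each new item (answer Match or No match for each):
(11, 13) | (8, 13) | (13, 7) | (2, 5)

All 'Match' examples share one property — sum ≥ 19 — and every 'No match' example lacks it.
(11, 13): 11+13 = 24, qualifies → Match.
(8, 13): 8+13 = 21, qualifies → Match.
(13, 7): 13+7 = 20, qualifies → Match.
(2, 5): 2+5 = 7, doesn't qualify → No match.

Match, Match, Match, No match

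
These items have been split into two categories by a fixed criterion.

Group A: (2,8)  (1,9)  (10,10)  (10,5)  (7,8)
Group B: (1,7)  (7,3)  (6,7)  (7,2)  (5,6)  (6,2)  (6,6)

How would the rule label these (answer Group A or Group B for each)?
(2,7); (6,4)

Group B, Group B

Rule: max ≥ 8. This holds for each 'Group A' example and fails for each 'Group B' one.
Group B: (2,7), since max 7.
Group B: (6,4), since max 6.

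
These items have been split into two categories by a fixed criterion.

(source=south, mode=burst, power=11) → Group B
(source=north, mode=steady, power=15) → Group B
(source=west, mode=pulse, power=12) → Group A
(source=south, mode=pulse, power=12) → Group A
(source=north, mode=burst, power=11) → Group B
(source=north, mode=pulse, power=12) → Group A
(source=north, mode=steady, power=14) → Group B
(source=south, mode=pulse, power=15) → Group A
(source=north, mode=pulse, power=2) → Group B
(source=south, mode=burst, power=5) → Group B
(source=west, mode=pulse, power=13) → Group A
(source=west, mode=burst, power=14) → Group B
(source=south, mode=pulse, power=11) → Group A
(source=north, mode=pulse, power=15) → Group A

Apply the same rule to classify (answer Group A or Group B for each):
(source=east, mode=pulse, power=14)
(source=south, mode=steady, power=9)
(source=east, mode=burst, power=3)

Group A, Group B, Group B

All 'Group A' examples share one property — mode is pulse AND power ≥ 5 — and every 'Group B' example lacks it.
(source=east, mode=pulse, power=14) — mode is pulse, power = 14, hence Group A.
(source=south, mode=steady, power=9) — mode is steady, power = 9, hence Group B.
(source=east, mode=burst, power=3) — mode is burst, power = 3, hence Group B.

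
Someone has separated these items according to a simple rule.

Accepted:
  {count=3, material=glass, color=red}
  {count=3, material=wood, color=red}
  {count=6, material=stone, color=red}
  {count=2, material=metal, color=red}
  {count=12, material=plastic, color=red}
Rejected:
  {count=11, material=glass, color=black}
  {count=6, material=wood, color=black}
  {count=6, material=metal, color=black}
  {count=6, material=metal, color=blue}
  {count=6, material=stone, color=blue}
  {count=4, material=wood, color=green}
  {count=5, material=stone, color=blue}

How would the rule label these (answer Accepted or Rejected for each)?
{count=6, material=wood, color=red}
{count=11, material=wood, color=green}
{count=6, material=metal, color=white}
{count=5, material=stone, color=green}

Accepted, Rejected, Rejected, Rejected

The pattern is that an item is 'Accepted' exactly when: color is red.
{count=6, material=wood, color=red} → color is red → Accepted.
{count=11, material=wood, color=green} → color is green → Rejected.
{count=6, material=metal, color=white} → color is white → Rejected.
{count=5, material=stone, color=green} → color is green → Rejected.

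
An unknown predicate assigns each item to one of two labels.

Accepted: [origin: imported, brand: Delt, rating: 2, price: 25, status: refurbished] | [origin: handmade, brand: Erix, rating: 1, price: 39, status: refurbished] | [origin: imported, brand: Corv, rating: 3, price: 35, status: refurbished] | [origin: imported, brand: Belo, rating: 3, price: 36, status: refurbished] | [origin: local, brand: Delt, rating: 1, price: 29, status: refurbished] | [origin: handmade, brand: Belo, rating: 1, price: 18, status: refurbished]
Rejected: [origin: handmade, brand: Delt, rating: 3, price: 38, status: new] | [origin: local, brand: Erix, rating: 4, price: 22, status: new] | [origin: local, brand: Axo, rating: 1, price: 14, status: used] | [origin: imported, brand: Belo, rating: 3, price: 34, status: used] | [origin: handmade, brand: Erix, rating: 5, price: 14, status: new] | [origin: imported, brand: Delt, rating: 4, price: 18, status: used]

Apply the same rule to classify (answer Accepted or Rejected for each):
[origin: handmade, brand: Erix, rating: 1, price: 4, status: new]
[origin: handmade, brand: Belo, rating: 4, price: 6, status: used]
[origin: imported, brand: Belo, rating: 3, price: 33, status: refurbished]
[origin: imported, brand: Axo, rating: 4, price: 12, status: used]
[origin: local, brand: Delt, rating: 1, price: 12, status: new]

Rejected, Rejected, Accepted, Rejected, Rejected

Checking candidate rules against both groups, what survives is: status is refurbished.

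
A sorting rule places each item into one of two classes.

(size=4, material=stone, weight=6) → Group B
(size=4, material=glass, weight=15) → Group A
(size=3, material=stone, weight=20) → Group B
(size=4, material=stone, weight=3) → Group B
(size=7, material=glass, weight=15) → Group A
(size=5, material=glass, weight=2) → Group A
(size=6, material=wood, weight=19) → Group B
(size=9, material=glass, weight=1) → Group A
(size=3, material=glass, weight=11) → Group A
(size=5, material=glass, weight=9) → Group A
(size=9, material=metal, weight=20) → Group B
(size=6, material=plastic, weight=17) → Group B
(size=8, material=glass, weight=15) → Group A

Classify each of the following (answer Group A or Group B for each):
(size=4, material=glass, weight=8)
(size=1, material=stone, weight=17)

Group A, Group B

Checking candidate rules against both groups, what survives is: material is glass.
Group A: (size=4, material=glass, weight=8), since material is glass.
Group B: (size=1, material=stone, weight=17), since material is stone.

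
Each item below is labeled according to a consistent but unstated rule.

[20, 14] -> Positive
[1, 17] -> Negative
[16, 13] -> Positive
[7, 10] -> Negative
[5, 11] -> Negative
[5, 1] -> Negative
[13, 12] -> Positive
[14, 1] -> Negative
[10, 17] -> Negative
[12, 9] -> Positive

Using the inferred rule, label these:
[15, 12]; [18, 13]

One predicate separates the groups cleanly: first > second AND sum ≥ 16.
[15, 12]: Positive (15 > 12, 15+12 = 27). [18, 13]: Positive (18 > 13, 18+13 = 31).

Positive, Positive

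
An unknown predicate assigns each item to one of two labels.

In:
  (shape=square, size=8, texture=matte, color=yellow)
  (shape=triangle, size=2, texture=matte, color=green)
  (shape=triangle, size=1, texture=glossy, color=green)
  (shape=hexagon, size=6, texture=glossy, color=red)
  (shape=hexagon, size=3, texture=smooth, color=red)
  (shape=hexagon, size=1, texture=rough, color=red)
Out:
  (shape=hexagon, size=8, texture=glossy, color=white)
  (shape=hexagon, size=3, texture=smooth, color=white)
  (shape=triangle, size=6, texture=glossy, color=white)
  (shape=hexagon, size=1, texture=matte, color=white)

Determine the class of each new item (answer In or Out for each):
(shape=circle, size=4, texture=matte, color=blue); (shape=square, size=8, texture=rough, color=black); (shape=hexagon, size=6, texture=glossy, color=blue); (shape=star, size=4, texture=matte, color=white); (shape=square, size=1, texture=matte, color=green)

All 'In' examples share one property — color is not white — and every 'Out' example lacks it.
(shape=circle, size=4, texture=matte, color=blue) — color is blue, hence In.
(shape=square, size=8, texture=rough, color=black) — color is black, hence In.
(shape=hexagon, size=6, texture=glossy, color=blue) — color is blue, hence In.
(shape=star, size=4, texture=matte, color=white) — color is white, hence Out.
(shape=square, size=1, texture=matte, color=green) — color is green, hence In.

In, In, In, Out, In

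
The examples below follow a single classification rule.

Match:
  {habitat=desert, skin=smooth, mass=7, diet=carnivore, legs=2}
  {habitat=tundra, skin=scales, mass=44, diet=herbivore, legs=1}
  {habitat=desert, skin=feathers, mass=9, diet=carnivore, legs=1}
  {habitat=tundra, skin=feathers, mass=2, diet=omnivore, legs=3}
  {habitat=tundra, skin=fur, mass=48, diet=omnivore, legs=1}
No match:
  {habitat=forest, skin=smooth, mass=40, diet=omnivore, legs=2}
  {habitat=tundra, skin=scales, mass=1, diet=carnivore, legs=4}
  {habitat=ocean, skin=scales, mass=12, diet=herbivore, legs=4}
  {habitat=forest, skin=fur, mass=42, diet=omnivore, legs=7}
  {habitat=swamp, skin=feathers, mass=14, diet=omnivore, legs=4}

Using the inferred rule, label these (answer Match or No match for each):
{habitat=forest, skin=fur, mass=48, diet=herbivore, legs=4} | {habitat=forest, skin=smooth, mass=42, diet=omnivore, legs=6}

'Match' ⟺ mass ≠ 40 AND legs ≤ 3.
No match: {habitat=forest, skin=fur, mass=48, diet=herbivore, legs=4}, since mass = 48, legs = 4. No match: {habitat=forest, skin=smooth, mass=42, diet=omnivore, legs=6}, since mass = 42, legs = 6.

No match, No match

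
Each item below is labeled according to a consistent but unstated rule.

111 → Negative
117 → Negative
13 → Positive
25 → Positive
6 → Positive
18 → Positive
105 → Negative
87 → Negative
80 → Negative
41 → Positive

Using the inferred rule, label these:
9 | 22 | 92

Positive, Positive, Negative

The simplest hypothesis consistent with all the labels is: at most 41.
9: 9 ≤ 41 — checks out, so Positive.
22: 22 ≤ 41 — checks out, so Positive.
92: 92 > 41 — lacks this property, so Negative.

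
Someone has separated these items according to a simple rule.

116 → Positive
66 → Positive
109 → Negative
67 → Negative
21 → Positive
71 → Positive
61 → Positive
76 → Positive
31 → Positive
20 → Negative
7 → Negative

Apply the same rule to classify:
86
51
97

Positive, Positive, Negative

The pattern is that an item is 'Positive' exactly when: ≡ 1 (mod 5).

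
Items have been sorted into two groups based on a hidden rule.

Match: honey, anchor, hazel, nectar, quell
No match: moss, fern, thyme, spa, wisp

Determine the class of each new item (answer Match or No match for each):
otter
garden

The pattern is that an item is 'Match' exactly when: has ≥ 2 vowels.
Match: otter, since 2 vowels.
Match: garden, since 2 vowels.

Match, Match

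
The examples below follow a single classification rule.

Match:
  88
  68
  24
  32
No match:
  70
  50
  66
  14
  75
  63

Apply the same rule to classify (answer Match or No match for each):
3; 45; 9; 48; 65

No match, No match, No match, Match, No match

Rule: multiple of 4. This holds for each 'Match' example and fails for each 'No match' one.
No match: 3, since 3 = 4·0 + 3.
No match: 45, since 45 = 4·11 + 1.
No match: 9, since 9 = 4·2 + 1.
Match: 48, since 48 = 4·12.
No match: 65, since 65 = 4·16 + 1.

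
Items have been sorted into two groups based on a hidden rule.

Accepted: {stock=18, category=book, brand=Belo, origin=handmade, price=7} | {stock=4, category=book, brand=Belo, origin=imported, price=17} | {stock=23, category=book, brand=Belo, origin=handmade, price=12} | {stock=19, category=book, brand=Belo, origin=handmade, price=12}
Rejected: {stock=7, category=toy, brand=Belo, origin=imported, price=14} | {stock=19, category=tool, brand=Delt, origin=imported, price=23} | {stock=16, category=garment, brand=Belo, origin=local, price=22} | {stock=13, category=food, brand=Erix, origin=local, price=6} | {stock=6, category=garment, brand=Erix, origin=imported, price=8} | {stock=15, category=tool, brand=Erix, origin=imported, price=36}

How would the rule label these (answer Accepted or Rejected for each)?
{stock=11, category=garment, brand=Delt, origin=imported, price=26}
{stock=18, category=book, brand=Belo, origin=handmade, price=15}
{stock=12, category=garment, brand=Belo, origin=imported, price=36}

The pattern is that an item is 'Accepted' exactly when: category is book.
Rejected: {stock=11, category=garment, brand=Delt, origin=imported, price=26}, since category is garment.
Accepted: {stock=18, category=book, brand=Belo, origin=handmade, price=15}, since category is book.
Rejected: {stock=12, category=garment, brand=Belo, origin=imported, price=36}, since category is garment.

Rejected, Accepted, Rejected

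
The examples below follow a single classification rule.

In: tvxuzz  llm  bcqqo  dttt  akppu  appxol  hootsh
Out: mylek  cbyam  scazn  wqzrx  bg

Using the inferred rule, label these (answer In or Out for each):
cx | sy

The common property of the 'In' items is: has a double letter. No 'Out' item has it.
cx → no doubled letter → Out.
sy → no doubled letter → Out.

Out, Out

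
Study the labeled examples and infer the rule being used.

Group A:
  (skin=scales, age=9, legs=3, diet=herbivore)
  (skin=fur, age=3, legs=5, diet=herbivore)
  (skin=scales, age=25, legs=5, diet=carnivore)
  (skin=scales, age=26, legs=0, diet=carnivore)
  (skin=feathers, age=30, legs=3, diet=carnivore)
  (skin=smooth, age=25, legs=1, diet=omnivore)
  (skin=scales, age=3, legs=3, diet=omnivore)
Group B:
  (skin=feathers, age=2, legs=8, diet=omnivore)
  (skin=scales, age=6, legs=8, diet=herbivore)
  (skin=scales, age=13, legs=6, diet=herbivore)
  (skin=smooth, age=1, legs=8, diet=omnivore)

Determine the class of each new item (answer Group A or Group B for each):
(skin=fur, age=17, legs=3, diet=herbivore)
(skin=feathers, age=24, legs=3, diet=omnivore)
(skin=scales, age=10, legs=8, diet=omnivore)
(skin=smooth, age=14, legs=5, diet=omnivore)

Group A, Group A, Group B, Group A

Rule: legs ≤ 5. This holds for each 'Group A' example and fails for each 'Group B' one.
(skin=fur, age=17, legs=3, diet=herbivore): legs = 3 — fits, so Group A. (skin=feathers, age=24, legs=3, diet=omnivore): legs = 3 — fits, so Group A. (skin=scales, age=10, legs=8, diet=omnivore): legs = 8 — fails the rule, so Group B. (skin=smooth, age=14, legs=5, diet=omnivore): legs = 5 — fits, so Group A.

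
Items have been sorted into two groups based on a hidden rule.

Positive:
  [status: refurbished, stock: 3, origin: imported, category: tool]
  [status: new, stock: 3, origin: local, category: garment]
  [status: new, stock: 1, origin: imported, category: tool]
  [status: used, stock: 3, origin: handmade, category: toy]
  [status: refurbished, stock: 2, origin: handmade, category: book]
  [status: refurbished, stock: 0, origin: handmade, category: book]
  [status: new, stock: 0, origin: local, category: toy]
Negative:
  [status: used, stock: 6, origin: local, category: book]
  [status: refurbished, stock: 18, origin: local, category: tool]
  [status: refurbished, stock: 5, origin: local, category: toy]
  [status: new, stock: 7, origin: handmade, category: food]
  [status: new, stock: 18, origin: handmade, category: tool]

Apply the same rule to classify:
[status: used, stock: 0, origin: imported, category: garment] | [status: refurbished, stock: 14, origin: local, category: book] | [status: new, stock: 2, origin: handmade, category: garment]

The simplest hypothesis consistent with all the labels is: stock ≤ 3.
[status: used, stock: 0, origin: imported, category: garment] — stock = 0, hence Positive.
[status: refurbished, stock: 14, origin: local, category: book] — stock = 14, hence Negative.
[status: new, stock: 2, origin: handmade, category: garment] — stock = 2, hence Positive.

Positive, Negative, Positive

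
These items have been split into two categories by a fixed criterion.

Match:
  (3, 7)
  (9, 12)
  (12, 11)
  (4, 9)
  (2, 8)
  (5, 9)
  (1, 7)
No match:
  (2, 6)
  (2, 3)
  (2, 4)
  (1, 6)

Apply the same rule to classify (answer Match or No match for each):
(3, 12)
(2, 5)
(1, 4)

All 'Match' examples share one property — second ≥ 7 — and every 'No match' example lacks it.
(3, 12): second 12, checks out → Match. (2, 5): second 5, lacks this property → No match. (1, 4): second 4, lacks this property → No match.

Match, No match, No match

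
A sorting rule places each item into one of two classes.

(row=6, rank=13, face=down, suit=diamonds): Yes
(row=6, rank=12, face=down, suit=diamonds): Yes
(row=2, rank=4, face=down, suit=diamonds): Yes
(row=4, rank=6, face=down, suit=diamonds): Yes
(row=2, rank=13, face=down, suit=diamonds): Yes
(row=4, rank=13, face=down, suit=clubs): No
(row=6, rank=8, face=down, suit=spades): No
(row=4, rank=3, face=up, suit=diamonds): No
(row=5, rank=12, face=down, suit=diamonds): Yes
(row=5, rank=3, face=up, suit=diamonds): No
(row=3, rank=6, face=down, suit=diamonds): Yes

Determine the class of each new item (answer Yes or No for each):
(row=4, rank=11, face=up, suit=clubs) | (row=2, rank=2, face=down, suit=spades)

No, No

A rule that fits every label: suit is diamonds AND face is down — true of each 'Yes' example, false of each 'No' one.
(row=4, rank=11, face=up, suit=clubs) — suit is clubs, face is up, hence No.
(row=2, rank=2, face=down, suit=spades) — suit is spades, face is down, hence No.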